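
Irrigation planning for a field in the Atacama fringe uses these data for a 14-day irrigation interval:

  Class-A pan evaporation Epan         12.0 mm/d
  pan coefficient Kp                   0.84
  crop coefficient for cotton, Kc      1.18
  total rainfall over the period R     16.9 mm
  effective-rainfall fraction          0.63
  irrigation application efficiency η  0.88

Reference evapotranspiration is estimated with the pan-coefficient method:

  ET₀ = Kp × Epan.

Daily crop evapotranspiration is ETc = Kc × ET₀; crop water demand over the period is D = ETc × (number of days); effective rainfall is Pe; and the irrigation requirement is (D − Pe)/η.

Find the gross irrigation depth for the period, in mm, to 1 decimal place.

177.1 mm

ET₀ = 0.84 × 12.0 = 10.0800 mm/d
ETc = Kc × ET₀ = 1.18 × 10.0800 = 11.8944 mm/d
Crop demand D = ETc × 14 d = 11.8944 × 14 = 166.522 mm
Pe = 0.63 × 16.9 = 10.647 mm
D − Pe = 166.522 − 10.647 = 155.875 mm
Gross irrigation = 155.875 / 0.88 = 177.131 mm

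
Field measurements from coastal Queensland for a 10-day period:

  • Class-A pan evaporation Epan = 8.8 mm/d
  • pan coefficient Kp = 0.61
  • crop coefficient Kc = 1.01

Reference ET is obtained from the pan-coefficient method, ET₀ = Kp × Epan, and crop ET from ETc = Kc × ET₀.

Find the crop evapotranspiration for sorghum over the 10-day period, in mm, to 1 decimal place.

ET₀ = 0.61 × 8.8 = 5.3680 mm/d
ETc = Kc × ET₀ = 1.01 × 5.3680 = 5.4217 mm/d
Over 10 days: 5.4217 × 10 = 54.217 mm

54.2 mm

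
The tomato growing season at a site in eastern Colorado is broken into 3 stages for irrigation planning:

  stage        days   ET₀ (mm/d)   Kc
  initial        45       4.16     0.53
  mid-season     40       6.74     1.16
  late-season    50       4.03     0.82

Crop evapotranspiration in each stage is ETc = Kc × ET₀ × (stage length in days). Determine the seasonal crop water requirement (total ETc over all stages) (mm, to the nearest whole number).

577 mm

initial: 0.53 × 4.16 × 45 = 99.22 mm
mid-season: 1.16 × 6.74 × 40 = 312.74 mm
late-season: 0.82 × 4.03 × 50 = 165.23 mm
Seasonal total = 577.19 mm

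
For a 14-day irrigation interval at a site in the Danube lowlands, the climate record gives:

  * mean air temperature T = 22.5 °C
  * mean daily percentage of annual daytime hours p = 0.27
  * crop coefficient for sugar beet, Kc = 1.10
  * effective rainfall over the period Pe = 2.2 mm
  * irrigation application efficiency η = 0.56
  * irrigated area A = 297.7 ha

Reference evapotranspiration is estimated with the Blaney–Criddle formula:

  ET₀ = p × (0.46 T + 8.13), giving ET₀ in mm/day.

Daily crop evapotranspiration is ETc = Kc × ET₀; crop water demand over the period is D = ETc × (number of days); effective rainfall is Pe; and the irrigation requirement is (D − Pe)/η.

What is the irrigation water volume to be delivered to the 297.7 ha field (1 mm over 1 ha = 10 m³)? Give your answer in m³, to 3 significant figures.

397000 m³

ET₀ = 0.27 × (0.46 × 22.5 + 8.13) = 0.27 × 18.480 = 4.9896 mm/d
ETc = Kc × ET₀ = 1.10 × 4.9896 = 5.4886 mm/d
Crop demand D = ETc × 14 d = 5.4886 × 14 = 76.840 mm
D − Pe = 76.840 − 2.2 = 74.640 mm
Gross irrigation = 74.640 / 0.56 = 133.286 mm
Volume = 133.286 mm × 297.7 ha × 10 = 396792.4 m³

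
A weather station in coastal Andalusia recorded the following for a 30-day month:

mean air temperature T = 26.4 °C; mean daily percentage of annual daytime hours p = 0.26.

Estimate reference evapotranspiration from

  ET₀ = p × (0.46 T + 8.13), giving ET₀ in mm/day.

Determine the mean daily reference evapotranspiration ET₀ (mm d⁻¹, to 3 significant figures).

5.27 mm d⁻¹

ET₀ = 0.26 × (0.46 × 26.4 + 8.13) = 0.26 × 20.274 = 5.2712 mm/d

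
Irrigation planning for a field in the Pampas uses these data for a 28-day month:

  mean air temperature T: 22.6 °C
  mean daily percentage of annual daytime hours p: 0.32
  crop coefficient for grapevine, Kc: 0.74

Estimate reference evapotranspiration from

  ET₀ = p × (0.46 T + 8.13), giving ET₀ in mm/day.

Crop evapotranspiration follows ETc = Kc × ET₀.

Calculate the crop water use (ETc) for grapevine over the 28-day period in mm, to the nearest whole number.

123 mm

ET₀ = 0.32 × (0.46 × 22.6 + 8.13) = 0.32 × 18.526 = 5.9283 mm/d
ETc = Kc × ET₀ = 0.74 × 5.9283 = 4.3869 mm/d
Over 28 days: 4.3869 × 28 = 122.833 mm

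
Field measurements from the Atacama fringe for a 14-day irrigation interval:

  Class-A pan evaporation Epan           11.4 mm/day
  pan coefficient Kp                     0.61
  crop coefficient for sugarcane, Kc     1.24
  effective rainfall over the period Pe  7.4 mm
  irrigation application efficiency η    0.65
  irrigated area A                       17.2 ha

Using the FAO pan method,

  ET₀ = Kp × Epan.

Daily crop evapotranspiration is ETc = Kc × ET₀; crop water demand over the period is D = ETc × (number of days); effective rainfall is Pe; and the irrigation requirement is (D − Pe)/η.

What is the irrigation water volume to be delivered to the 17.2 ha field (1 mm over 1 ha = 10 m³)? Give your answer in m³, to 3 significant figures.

30000 m³

ET₀ = 0.61 × 11.4 = 6.9540 mm/d
ETc = Kc × ET₀ = 1.24 × 6.9540 = 8.6230 mm/d
Crop demand D = ETc × 14 d = 8.6230 × 14 = 120.722 mm
D − Pe = 120.722 − 7.4 = 113.322 mm
Gross irrigation = 113.322 / 0.65 = 174.342 mm
Volume = 174.342 mm × 17.2 ha × 10 = 29986.8 m³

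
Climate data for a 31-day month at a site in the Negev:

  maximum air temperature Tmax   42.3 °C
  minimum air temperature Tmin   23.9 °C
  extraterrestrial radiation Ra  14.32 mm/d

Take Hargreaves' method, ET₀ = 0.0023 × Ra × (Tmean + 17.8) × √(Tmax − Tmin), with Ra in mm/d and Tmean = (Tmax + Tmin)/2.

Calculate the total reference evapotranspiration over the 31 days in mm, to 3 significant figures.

Tmean = (42.3 + 23.9)/2 = 33.10 °C
ET₀ = 0.0023 × 14.32 × (33.10 + 17.8) × √18.4 = 0.0023 × 14.32 × 50.90 × 4.2895 = 7.1911 mm/d
Over 31 days: 7.1911 × 31 = 222.924 mm

223 mm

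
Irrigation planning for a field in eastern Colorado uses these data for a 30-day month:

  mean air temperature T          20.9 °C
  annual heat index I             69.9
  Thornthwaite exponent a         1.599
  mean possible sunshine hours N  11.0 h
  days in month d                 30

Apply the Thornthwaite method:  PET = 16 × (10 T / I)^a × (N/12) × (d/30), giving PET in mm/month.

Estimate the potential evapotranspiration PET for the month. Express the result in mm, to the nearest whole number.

10T/I = 10 × 20.9 / 69.9 = 2.9900
(10T/I)^a = 2.9900^1.599 = 5.7623
Uncorrected PET = 16 × 5.7623 = 92.197 mm
Correction = (N/12)(d/30) = (11.0/12)(30/30) = 0.9167
PET = 92.197 × 0.9167 = 84.517 mm/month

85 mm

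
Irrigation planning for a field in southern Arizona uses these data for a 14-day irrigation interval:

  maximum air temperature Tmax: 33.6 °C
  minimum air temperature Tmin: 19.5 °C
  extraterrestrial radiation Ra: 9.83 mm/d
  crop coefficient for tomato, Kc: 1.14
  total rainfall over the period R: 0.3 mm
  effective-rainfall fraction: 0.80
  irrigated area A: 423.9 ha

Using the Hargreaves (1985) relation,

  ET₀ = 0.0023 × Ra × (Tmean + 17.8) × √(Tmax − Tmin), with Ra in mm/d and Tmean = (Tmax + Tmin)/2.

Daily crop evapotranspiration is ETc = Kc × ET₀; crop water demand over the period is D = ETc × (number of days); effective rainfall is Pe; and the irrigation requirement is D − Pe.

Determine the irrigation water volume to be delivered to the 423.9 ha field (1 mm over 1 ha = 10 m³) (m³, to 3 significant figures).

254000 m³

Tmean = (33.6 + 19.5)/2 = 26.55 °C
ET₀ = 0.0023 × 9.83 × (26.55 + 17.8) × √14.1 = 0.0023 × 9.83 × 44.35 × 3.7550 = 3.7652 mm/d
ETc = Kc × ET₀ = 1.14 × 3.7652 = 4.2923 mm/d
Crop demand D = ETc × 14 d = 4.2923 × 14 = 60.092 mm
Pe = 0.80 × 0.3 = 0.240 mm
D − Pe = 60.092 − 0.240 = 59.852 mm
Volume = 59.852 mm × 423.9 ha × 10 = 253712.6 m³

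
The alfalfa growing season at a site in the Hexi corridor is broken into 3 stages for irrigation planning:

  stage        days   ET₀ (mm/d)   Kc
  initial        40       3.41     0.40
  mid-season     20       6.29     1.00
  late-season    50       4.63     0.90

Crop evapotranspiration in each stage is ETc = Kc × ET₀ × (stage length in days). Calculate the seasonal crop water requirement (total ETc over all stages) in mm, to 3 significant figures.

initial: 0.40 × 3.41 × 40 = 54.56 mm
mid-season: 1.00 × 6.29 × 20 = 125.80 mm
late-season: 0.90 × 4.63 × 50 = 208.35 mm
Seasonal total = 388.71 mm

389 mm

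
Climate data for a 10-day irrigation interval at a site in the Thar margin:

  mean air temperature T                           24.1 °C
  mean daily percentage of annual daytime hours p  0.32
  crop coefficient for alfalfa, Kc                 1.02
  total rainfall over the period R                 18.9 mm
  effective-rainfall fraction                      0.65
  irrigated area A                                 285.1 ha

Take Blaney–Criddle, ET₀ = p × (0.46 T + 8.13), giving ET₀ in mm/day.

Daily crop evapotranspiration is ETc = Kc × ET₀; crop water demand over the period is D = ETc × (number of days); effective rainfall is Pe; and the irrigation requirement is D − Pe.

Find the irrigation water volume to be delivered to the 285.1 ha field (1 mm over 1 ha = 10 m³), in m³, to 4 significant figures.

143800 m³

ET₀ = 0.32 × (0.46 × 24.1 + 8.13) = 0.32 × 19.216 = 6.1491 mm/d
ETc = Kc × ET₀ = 1.02 × 6.1491 = 6.2721 mm/d
Crop demand D = ETc × 10 d = 6.2721 × 10 = 62.721 mm
Pe = 0.65 × 18.9 = 12.285 mm
D − Pe = 62.721 − 12.285 = 50.436 mm
Volume = 50.436 mm × 285.1 ha × 10 = 143793.0 m³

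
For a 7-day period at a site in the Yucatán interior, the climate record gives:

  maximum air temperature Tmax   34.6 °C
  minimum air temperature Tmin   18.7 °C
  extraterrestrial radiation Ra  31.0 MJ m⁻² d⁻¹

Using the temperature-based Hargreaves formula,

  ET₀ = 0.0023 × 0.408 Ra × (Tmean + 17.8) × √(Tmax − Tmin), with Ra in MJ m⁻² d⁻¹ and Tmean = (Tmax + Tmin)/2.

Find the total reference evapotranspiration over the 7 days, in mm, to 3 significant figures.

36.1 mm

Tmean = (34.6 + 18.7)/2 = 26.65 °C
0.408 Ra = 0.408 × 31.0 = 12.6480 mm/d equivalent
ET₀ = 0.0023 × 12.6480 × (26.65 + 17.8) × √15.9 = 0.0023 × 12.6480 × 44.45 × 3.9875 = 5.1561 mm/d
Over 7 days: 5.1561 × 7 = 36.093 mm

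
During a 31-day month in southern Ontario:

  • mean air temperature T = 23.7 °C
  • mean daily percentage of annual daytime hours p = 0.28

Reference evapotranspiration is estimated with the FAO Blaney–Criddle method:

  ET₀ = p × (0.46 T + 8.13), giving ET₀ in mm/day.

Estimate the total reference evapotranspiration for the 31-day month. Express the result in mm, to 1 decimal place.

ET₀ = 0.28 × (0.46 × 23.7 + 8.13) = 0.28 × 19.032 = 5.3290 mm/d
Monthly total = 5.3290 × 31 = 165.199 mm

165.2 mm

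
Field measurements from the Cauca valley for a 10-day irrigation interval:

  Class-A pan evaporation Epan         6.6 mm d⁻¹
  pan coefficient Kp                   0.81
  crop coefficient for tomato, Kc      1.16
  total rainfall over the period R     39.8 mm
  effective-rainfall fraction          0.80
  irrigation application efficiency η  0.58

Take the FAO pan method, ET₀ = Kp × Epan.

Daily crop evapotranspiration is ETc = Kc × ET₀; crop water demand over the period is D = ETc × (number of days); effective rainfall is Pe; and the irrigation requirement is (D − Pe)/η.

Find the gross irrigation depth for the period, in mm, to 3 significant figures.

ET₀ = 0.81 × 6.6 = 5.3460 mm/d
ETc = Kc × ET₀ = 1.16 × 5.3460 = 6.2014 mm/d
Crop demand D = ETc × 10 d = 6.2014 × 10 = 62.014 mm
Pe = 0.80 × 39.8 = 31.840 mm
D − Pe = 62.014 − 31.840 = 30.174 mm
Gross irrigation = 30.174 / 0.58 = 52.024 mm

52.0 mm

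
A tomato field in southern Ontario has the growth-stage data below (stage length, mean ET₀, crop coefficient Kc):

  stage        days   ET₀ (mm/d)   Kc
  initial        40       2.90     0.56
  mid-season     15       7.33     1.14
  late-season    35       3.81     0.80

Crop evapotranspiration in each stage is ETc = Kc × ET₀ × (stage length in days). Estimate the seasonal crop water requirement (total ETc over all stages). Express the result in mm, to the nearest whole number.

initial: 0.56 × 2.90 × 40 = 64.96 mm
mid-season: 1.14 × 7.33 × 15 = 125.34 mm
late-season: 0.80 × 3.81 × 35 = 106.68 mm
Seasonal total = 296.98 mm

297 mm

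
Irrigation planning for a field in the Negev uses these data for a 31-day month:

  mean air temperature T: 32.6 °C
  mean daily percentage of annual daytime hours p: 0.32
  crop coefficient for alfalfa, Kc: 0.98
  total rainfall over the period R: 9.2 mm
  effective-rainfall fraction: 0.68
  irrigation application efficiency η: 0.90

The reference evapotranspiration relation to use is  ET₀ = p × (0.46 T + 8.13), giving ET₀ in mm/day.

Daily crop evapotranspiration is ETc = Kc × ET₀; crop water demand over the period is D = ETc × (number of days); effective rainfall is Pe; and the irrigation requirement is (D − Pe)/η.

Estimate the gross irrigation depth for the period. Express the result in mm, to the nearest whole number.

ET₀ = 0.32 × (0.46 × 32.6 + 8.13) = 0.32 × 23.126 = 7.4003 mm/d
ETc = Kc × ET₀ = 0.98 × 7.4003 = 7.2523 mm/d
Crop demand D = ETc × 31 d = 7.2523 × 31 = 224.821 mm
Pe = 0.68 × 9.2 = 6.256 mm
D − Pe = 224.821 − 6.256 = 218.565 mm
Gross irrigation = 218.565 / 0.90 = 242.850 mm

243 mm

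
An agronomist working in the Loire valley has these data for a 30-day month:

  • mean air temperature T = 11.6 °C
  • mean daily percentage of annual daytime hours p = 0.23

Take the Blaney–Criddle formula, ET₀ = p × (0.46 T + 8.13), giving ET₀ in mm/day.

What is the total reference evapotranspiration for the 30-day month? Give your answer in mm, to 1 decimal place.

ET₀ = 0.23 × (0.46 × 11.6 + 8.13) = 0.23 × 13.466 = 3.0972 mm/d
Monthly total = 3.0972 × 30 = 92.916 mm

92.9 mm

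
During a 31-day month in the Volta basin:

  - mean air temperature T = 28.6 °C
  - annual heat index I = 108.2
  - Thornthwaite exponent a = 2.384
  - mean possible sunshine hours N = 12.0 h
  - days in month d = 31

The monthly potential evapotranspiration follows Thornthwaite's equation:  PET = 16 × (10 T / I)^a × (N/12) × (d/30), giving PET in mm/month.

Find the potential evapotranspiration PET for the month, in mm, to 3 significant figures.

168 mm

10T/I = 10 × 28.6 / 108.2 = 2.6433
(10T/I)^a = 2.6433^2.384 = 10.1484
Uncorrected PET = 16 × 10.1484 = 162.374 mm
Correction = (N/12)(d/30) = (12.0/12)(31/30) = 1.0333
PET = 162.374 × 1.0333 = 167.781 mm/month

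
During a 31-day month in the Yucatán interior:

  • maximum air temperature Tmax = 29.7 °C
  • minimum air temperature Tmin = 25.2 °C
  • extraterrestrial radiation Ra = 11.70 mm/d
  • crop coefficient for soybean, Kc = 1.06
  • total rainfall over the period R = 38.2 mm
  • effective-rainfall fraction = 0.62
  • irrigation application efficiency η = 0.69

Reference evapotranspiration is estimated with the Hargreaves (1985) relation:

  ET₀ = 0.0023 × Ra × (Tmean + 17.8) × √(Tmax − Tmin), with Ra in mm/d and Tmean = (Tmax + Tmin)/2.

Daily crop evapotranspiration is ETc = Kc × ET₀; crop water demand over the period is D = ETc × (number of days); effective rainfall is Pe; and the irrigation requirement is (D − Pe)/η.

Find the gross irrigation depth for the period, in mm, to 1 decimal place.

88.7 mm

Tmean = (29.7 + 25.2)/2 = 27.45 °C
ET₀ = 0.0023 × 11.70 × (27.45 + 17.8) × √4.5 = 0.0023 × 11.70 × 45.25 × 2.1213 = 2.5831 mm/d
ETc = Kc × ET₀ = 1.06 × 2.5831 = 2.7381 mm/d
Crop demand D = ETc × 31 d = 2.7381 × 31 = 84.881 mm
Pe = 0.62 × 38.2 = 23.684 mm
D − Pe = 84.881 − 23.684 = 61.197 mm
Gross irrigation = 61.197 / 0.69 = 88.691 mm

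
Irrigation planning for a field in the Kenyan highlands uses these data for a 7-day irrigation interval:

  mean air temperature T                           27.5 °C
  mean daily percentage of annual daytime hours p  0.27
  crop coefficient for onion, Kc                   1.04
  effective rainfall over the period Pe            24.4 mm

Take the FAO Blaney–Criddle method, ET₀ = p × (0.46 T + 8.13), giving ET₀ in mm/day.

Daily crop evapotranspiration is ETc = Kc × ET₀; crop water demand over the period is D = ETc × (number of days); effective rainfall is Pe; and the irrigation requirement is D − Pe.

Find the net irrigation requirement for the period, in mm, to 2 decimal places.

16.45 mm

ET₀ = 0.27 × (0.46 × 27.5 + 8.13) = 0.27 × 20.780 = 5.6106 mm/d
ETc = Kc × ET₀ = 1.04 × 5.6106 = 5.8350 mm/d
Crop demand D = ETc × 7 d = 5.8350 × 7 = 40.845 mm
D − Pe = 40.845 − 24.4 = 16.445 mm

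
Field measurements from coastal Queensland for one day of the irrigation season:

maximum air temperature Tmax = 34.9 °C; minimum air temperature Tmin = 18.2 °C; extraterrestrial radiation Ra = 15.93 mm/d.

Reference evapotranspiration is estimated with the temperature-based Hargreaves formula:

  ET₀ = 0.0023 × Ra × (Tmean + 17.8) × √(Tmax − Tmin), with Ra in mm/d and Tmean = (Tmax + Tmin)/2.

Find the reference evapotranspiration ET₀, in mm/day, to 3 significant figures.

Tmean = (34.9 + 18.2)/2 = 26.55 °C
ET₀ = 0.0023 × 15.93 × (26.55 + 17.8) × √16.7 = 0.0023 × 15.93 × 44.35 × 4.0866 = 6.6405 mm/d

6.64 mm/day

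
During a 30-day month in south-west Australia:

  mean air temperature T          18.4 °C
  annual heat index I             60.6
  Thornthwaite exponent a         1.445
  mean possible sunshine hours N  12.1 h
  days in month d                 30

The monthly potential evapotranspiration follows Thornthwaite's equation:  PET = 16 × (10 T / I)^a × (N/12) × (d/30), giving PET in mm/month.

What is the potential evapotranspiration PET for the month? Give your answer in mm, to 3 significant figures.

10T/I = 10 × 18.4 / 60.6 = 3.0363
(10T/I)^a = 3.0363^1.445 = 4.9772
Uncorrected PET = 16 × 4.9772 = 79.635 mm
Correction = (N/12)(d/30) = (12.1/12)(30/30) = 1.0083
PET = 79.635 × 1.0083 = 80.296 mm/month

80.3 mm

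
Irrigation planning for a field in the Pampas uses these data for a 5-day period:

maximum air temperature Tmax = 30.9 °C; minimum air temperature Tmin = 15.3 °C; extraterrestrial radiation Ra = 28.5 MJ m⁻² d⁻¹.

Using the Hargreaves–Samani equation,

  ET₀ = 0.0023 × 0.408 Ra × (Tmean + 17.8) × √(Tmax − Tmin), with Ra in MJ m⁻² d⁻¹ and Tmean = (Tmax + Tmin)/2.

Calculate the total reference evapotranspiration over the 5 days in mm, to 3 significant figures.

Tmean = (30.9 + 15.3)/2 = 23.10 °C
0.408 Ra = 0.408 × 28.5 = 11.6280 mm/d equivalent
ET₀ = 0.0023 × 11.6280 × (23.10 + 17.8) × √15.6 = 0.0023 × 11.6280 × 40.90 × 3.9497 = 4.3204 mm/d
Over 5 days: 4.3204 × 5 = 21.602 mm

21.6 mm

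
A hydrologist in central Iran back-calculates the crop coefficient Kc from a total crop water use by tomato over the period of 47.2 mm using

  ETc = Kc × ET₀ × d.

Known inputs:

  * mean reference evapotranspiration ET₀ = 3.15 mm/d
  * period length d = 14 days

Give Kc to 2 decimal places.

ETc = Kc × ET₀ × d  ⇒  Kc = ETc / (ET₀ × d)
Kc = 47.2 / (3.15 × 14) = 47.2 / 44.10 = 1.0703

1.07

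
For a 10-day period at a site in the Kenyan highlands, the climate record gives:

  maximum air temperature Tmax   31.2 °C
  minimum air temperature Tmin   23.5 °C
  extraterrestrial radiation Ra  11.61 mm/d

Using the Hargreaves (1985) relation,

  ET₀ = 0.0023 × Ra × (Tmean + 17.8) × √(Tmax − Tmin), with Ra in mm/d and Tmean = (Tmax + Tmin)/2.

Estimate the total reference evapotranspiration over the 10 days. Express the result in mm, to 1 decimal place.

Tmean = (31.2 + 23.5)/2 = 27.35 °C
ET₀ = 0.0023 × 11.61 × (27.35 + 17.8) × √7.7 = 0.0023 × 11.61 × 45.15 × 2.7749 = 3.3455 mm/d
Over 10 days: 3.3455 × 10 = 33.455 mm

33.5 mm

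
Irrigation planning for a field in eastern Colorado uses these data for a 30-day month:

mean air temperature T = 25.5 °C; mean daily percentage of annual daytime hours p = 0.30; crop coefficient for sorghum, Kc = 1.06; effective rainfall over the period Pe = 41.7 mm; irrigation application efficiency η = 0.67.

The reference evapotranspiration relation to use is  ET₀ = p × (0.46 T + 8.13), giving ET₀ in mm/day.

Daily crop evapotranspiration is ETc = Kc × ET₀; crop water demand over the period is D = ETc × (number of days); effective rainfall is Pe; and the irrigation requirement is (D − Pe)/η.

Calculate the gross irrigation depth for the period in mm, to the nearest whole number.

221 mm

ET₀ = 0.30 × (0.46 × 25.5 + 8.13) = 0.30 × 19.860 = 5.9580 mm/d
ETc = Kc × ET₀ = 1.06 × 5.9580 = 6.3155 mm/d
Crop demand D = ETc × 30 d = 6.3155 × 30 = 189.465 mm
D − Pe = 189.465 − 41.7 = 147.765 mm
Gross irrigation = 147.765 / 0.67 = 220.545 mm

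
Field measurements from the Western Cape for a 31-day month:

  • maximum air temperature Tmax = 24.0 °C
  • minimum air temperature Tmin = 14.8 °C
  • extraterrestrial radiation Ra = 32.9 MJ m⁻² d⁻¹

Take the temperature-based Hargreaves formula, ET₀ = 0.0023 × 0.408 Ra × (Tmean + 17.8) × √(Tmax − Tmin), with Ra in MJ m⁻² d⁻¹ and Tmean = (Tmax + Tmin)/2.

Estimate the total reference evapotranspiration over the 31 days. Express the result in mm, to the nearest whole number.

Tmean = (24.0 + 14.8)/2 = 19.40 °C
0.408 Ra = 0.408 × 32.9 = 13.4232 mm/d equivalent
ET₀ = 0.0023 × 13.4232 × (19.40 + 17.8) × √9.2 = 0.0023 × 13.4232 × 37.20 × 3.0332 = 3.4836 mm/d
Over 31 days: 3.4836 × 31 = 107.992 mm

108 mm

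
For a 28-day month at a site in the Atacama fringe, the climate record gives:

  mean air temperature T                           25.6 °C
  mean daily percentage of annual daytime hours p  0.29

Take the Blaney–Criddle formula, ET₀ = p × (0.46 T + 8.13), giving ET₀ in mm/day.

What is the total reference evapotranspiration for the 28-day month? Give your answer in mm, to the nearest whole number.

ET₀ = 0.29 × (0.46 × 25.6 + 8.13) = 0.29 × 19.906 = 5.7727 mm/d
Monthly total = 5.7727 × 28 = 161.636 mm

162 mm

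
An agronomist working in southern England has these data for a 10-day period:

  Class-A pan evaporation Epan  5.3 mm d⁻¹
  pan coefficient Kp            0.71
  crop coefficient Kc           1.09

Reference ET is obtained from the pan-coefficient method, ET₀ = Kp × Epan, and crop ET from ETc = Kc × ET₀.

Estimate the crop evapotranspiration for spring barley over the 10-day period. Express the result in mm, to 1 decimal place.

ET₀ = 0.71 × 5.3 = 3.7630 mm/d
ETc = Kc × ET₀ = 1.09 × 3.7630 = 4.1017 mm/d
Over 10 days: 4.1017 × 10 = 41.017 mm

41.0 mm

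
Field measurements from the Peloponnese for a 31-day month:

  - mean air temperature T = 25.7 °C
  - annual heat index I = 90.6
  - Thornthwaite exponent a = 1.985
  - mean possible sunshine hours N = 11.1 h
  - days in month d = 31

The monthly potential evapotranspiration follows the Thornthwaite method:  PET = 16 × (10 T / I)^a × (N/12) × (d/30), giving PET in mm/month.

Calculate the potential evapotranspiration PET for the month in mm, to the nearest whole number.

121 mm

10T/I = 10 × 25.7 / 90.6 = 2.8366
(10T/I)^a = 2.8366^1.985 = 7.9214
Uncorrected PET = 16 × 7.9214 = 126.742 mm
Correction = (N/12)(d/30) = (11.1/12)(31/30) = 0.9558
PET = 126.742 × 0.9558 = 121.140 mm/month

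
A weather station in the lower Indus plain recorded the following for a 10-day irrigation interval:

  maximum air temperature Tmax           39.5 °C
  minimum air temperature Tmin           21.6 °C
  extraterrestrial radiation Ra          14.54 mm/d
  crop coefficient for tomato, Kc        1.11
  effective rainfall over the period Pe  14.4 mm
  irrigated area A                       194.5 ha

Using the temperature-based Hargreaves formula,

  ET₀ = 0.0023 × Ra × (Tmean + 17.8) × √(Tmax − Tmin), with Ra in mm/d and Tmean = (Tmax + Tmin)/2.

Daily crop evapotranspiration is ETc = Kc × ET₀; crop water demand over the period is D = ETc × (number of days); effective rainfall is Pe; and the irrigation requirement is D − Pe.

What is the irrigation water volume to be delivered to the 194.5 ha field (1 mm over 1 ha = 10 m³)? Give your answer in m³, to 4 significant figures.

119700 m³

Tmean = (39.5 + 21.6)/2 = 30.55 °C
ET₀ = 0.0023 × 14.54 × (30.55 + 17.8) × √17.9 = 0.0023 × 14.54 × 48.35 × 4.2308 = 6.8409 mm/d
ETc = Kc × ET₀ = 1.11 × 6.8409 = 7.5934 mm/d
Crop demand D = ETc × 10 d = 7.5934 × 10 = 75.934 mm
D − Pe = 75.934 − 14.4 = 61.534 mm
Volume = 61.534 mm × 194.5 ha × 10 = 119683.6 m³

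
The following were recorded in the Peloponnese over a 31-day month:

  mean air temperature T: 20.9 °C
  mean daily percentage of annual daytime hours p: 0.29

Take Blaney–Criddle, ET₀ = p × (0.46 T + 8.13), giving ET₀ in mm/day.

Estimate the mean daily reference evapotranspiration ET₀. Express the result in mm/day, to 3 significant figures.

ET₀ = 0.29 × (0.46 × 20.9 + 8.13) = 0.29 × 17.744 = 5.1458 mm/d

5.15 mm/day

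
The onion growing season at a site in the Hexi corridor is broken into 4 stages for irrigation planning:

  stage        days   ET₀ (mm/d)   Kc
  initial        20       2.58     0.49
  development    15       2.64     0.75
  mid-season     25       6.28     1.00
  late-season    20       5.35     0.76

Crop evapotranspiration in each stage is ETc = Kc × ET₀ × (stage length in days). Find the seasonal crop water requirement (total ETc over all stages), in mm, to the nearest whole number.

293 mm

initial: 0.49 × 2.58 × 20 = 25.28 mm
development: 0.75 × 2.64 × 15 = 29.70 mm
mid-season: 1.00 × 6.28 × 25 = 157.00 mm
late-season: 0.76 × 5.35 × 20 = 81.32 mm
Seasonal total = 293.30 mm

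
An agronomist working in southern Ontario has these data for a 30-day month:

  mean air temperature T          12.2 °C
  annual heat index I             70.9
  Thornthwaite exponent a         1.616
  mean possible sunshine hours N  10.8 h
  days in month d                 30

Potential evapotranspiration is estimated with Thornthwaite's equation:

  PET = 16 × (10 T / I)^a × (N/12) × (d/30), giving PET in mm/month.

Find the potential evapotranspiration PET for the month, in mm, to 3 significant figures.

10T/I = 10 × 12.2 / 70.9 = 1.7207
(10T/I)^a = 1.7207^1.616 = 2.4038
Uncorrected PET = 16 × 2.4038 = 38.461 mm
Correction = (N/12)(d/30) = (10.8/12)(30/30) = 0.9000
PET = 38.461 × 0.9000 = 34.615 mm/month

34.6 mm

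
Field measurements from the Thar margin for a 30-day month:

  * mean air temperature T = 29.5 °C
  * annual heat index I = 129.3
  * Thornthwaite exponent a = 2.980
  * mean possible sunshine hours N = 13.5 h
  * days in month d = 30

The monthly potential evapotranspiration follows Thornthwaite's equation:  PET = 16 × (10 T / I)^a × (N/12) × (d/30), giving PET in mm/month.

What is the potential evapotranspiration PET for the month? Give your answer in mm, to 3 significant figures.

210 mm

10T/I = 10 × 29.5 / 129.3 = 2.2815
(10T/I)^a = 2.2815^2.980 = 11.6815
Uncorrected PET = 16 × 11.6815 = 186.904 mm
Correction = (N/12)(d/30) = (13.5/12)(30/30) = 1.1250
PET = 186.904 × 1.1250 = 210.267 mm/month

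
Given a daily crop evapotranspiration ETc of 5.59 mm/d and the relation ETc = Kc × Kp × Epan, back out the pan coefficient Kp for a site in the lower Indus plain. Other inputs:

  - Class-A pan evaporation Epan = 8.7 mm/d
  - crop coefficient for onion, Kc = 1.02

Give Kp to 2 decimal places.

ETc = Kc × Kp × Epan  ⇒  Kp = ETc / (Kc × Epan)
Kp = 5.59 / (1.02 × 8.7) = 5.59 / 8.874 = 0.6299

0.63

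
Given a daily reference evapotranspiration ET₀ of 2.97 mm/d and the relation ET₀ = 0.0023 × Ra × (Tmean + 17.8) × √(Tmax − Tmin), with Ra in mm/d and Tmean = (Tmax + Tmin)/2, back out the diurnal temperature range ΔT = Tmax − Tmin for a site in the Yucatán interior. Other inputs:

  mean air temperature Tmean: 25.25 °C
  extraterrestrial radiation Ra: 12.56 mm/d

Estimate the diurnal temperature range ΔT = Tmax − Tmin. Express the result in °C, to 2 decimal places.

√ΔT = ET₀ / [0.0023 × Ra × (Tmean+17.8)] = 2.97 / (0.0023 × 12.56 × 43.05) = 2.3882
ΔT = 2.3882² = 5.703 °C

5.70 °C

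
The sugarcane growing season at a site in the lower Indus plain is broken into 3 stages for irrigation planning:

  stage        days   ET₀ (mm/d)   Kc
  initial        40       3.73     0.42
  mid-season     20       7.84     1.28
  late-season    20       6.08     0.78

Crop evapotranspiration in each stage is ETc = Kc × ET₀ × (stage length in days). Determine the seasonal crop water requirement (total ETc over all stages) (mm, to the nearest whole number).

358 mm

initial: 0.42 × 3.73 × 40 = 62.66 mm
mid-season: 1.28 × 7.84 × 20 = 200.70 mm
late-season: 0.78 × 6.08 × 20 = 94.85 mm
Seasonal total = 358.21 mm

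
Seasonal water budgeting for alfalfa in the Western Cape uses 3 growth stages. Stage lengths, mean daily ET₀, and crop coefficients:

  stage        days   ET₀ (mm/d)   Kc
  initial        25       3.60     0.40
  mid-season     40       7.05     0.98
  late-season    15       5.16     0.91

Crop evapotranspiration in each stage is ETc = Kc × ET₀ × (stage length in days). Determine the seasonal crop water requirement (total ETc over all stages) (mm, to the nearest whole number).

initial: 0.40 × 3.60 × 25 = 36.00 mm
mid-season: 0.98 × 7.05 × 40 = 276.36 mm
late-season: 0.91 × 5.16 × 15 = 70.43 mm
Seasonal total = 382.79 mm

383 mm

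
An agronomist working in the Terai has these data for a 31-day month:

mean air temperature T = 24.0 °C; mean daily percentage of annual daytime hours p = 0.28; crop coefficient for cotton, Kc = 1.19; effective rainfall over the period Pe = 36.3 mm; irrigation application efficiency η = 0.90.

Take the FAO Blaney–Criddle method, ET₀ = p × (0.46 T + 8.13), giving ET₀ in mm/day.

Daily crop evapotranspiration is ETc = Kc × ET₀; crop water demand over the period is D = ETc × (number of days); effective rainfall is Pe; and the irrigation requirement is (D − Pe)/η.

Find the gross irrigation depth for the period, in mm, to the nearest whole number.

ET₀ = 0.28 × (0.46 × 24.0 + 8.13) = 0.28 × 19.170 = 5.3676 mm/d
ETc = Kc × ET₀ = 1.19 × 5.3676 = 6.3874 mm/d
Crop demand D = ETc × 31 d = 6.3874 × 31 = 198.009 mm
D − Pe = 198.009 − 36.3 = 161.709 mm
Gross irrigation = 161.709 / 0.90 = 179.677 mm

180 mm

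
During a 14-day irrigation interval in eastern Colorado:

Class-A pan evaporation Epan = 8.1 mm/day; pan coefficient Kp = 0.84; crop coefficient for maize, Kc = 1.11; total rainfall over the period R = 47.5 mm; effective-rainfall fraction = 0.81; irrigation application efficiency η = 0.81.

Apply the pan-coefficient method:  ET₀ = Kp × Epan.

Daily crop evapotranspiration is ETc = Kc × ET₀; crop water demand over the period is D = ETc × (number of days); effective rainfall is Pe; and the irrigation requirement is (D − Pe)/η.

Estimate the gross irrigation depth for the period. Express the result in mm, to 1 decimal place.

ET₀ = 0.84 × 8.1 = 6.8040 mm/d
ETc = Kc × ET₀ = 1.11 × 6.8040 = 7.5524 mm/d
Crop demand D = ETc × 14 d = 7.5524 × 14 = 105.734 mm
Pe = 0.81 × 47.5 = 38.475 mm
D − Pe = 105.734 − 38.475 = 67.259 mm
Gross irrigation = 67.259 / 0.81 = 83.036 mm

83.0 mm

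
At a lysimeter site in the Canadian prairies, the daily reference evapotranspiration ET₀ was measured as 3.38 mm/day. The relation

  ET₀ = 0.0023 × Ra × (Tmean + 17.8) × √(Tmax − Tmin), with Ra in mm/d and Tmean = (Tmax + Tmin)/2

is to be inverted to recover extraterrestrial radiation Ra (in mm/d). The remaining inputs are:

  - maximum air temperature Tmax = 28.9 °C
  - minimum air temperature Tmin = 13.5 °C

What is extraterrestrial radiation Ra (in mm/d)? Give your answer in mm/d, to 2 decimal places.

9.60 mm/d

Tmean = 21.20 °C; √ΔT = 3.9243
Ra = ET₀ / [0.0023 × (Tmean+17.8) × √ΔT] = 3.38 / (0.0023 × 39.00 × 3.9243) = 9.602 mm/d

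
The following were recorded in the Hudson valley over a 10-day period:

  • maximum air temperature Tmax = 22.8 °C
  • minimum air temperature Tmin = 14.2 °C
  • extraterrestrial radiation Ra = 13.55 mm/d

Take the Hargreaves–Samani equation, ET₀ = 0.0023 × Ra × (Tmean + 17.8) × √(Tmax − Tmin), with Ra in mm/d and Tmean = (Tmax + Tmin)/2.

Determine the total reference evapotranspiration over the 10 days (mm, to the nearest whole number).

Tmean = (22.8 + 14.2)/2 = 18.50 °C
ET₀ = 0.0023 × 13.55 × (18.50 + 17.8) × √8.6 = 0.0023 × 13.55 × 36.30 × 2.9326 = 3.3176 mm/d
Over 10 days: 3.3176 × 10 = 33.176 mm

33 mm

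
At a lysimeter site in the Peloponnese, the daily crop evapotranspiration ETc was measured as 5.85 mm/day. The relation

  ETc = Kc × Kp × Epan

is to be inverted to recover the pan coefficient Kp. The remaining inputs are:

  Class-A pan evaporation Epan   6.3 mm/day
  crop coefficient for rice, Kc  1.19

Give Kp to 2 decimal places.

ETc = Kc × Kp × Epan  ⇒  Kp = ETc / (Kc × Epan)
Kp = 5.85 / (1.19 × 6.3) = 5.85 / 7.497 = 0.7803

0.78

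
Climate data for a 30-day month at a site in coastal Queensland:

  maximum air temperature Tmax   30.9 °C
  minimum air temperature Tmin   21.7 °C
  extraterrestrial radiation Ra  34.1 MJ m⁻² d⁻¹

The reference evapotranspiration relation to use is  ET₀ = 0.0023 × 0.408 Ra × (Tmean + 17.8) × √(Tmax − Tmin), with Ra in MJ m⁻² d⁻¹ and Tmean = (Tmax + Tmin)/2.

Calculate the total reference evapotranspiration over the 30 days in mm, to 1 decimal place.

Tmean = (30.9 + 21.7)/2 = 26.30 °C
0.408 Ra = 0.408 × 34.1 = 13.9128 mm/d equivalent
ET₀ = 0.0023 × 13.9128 × (26.30 + 17.8) × √9.2 = 0.0023 × 13.9128 × 44.10 × 3.0332 = 4.2804 mm/d
Over 30 days: 4.2804 × 30 = 128.412 mm

128.4 mm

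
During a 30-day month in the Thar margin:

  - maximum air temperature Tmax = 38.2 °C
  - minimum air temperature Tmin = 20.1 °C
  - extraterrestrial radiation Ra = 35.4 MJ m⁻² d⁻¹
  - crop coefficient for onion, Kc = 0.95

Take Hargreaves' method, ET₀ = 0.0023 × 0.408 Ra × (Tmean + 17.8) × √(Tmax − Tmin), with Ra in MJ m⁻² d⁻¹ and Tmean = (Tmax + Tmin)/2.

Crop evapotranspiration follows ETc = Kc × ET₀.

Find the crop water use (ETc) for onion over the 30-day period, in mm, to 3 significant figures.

189 mm

Tmean = (38.2 + 20.1)/2 = 29.15 °C
0.408 Ra = 0.408 × 35.4 = 14.4432 mm/d equivalent
ET₀ = 0.0023 × 14.4432 × (29.15 + 17.8) × √18.1 = 0.0023 × 14.4432 × 46.95 × 4.2544 = 6.6354 mm/d
ETc = Kc × ET₀ = 0.95 × 6.6354 = 6.3036 mm/d
Over 30 days: 6.3036 × 30 = 189.108 mm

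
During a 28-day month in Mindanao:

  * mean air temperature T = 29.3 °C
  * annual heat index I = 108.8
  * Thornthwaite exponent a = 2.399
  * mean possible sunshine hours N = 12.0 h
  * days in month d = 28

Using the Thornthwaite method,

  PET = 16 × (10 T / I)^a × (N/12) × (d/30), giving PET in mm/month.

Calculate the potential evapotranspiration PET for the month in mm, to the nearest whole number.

10T/I = 10 × 29.3 / 108.8 = 2.6930
(10T/I)^a = 2.6930^2.399 = 10.7680
Uncorrected PET = 16 × 10.7680 = 172.288 mm
Correction = (N/12)(d/30) = (12.0/12)(28/30) = 0.9333
PET = 172.288 × 0.9333 = 160.796 mm/month

161 mm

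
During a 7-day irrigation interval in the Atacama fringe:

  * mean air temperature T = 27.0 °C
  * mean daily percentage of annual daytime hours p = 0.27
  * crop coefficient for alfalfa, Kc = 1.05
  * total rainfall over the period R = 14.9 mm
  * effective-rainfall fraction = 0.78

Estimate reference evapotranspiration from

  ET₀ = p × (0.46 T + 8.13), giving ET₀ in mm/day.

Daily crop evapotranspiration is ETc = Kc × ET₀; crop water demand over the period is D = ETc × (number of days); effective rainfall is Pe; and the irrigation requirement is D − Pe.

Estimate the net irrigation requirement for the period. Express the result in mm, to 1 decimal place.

ET₀ = 0.27 × (0.46 × 27.0 + 8.13) = 0.27 × 20.550 = 5.5485 mm/d
ETc = Kc × ET₀ = 1.05 × 5.5485 = 5.8259 mm/d
Crop demand D = ETc × 7 d = 5.8259 × 7 = 40.781 mm
Pe = 0.78 × 14.9 = 11.622 mm
D − Pe = 40.781 − 11.622 = 29.159 mm

29.2 mm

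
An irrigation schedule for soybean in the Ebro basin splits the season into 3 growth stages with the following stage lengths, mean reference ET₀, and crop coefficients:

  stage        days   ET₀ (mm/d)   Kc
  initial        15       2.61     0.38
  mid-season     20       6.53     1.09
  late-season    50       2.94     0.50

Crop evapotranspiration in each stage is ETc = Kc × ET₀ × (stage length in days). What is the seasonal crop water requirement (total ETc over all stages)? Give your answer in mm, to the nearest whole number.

231 mm

initial: 0.38 × 2.61 × 15 = 14.88 mm
mid-season: 1.09 × 6.53 × 20 = 142.35 mm
late-season: 0.50 × 2.94 × 50 = 73.50 mm
Seasonal total = 230.73 mm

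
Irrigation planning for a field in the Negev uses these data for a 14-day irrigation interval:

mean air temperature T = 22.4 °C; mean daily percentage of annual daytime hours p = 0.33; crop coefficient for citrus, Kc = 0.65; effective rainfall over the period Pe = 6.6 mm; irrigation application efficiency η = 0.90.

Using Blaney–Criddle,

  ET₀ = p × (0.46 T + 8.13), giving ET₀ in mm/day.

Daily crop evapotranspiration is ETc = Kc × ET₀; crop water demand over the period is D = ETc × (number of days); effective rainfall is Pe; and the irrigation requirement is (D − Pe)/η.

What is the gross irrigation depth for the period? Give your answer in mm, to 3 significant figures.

ET₀ = 0.33 × (0.46 × 22.4 + 8.13) = 0.33 × 18.434 = 6.0832 mm/d
ETc = Kc × ET₀ = 0.65 × 6.0832 = 3.9541 mm/d
Crop demand D = ETc × 14 d = 3.9541 × 14 = 55.357 mm
D − Pe = 55.357 − 6.6 = 48.757 mm
Gross irrigation = 48.757 / 0.90 = 54.174 mm

54.2 mm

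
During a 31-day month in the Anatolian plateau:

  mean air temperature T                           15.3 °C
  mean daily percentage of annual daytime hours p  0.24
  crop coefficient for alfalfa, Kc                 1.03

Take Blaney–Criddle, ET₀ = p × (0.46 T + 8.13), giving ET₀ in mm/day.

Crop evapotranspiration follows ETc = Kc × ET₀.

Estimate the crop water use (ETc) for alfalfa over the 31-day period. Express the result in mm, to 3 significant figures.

ET₀ = 0.24 × (0.46 × 15.3 + 8.13) = 0.24 × 15.168 = 3.6403 mm/d
ETc = Kc × ET₀ = 1.03 × 3.6403 = 3.7495 mm/d
Over 31 days: 3.7495 × 31 = 116.235 mm

116 mm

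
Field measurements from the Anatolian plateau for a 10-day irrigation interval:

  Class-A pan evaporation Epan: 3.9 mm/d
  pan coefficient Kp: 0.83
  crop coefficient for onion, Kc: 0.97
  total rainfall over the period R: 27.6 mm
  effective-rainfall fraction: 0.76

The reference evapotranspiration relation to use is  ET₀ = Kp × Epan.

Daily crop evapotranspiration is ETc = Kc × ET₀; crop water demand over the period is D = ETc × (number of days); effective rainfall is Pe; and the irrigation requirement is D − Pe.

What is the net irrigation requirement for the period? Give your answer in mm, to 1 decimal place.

ET₀ = 0.83 × 3.9 = 3.2370 mm/d
ETc = Kc × ET₀ = 0.97 × 3.2370 = 3.1399 mm/d
Crop demand D = ETc × 10 d = 3.1399 × 10 = 31.399 mm
Pe = 0.76 × 27.6 = 20.976 mm
D − Pe = 31.399 − 20.976 = 10.423 mm

10.4 mm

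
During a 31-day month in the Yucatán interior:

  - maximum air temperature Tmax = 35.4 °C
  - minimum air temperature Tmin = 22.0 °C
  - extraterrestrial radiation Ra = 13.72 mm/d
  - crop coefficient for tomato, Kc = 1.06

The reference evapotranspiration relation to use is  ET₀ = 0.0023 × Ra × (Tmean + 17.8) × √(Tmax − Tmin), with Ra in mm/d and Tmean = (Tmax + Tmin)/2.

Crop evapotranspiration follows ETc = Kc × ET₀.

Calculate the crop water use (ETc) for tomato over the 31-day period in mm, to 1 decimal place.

Tmean = (35.4 + 22.0)/2 = 28.70 °C
ET₀ = 0.0023 × 13.72 × (28.70 + 17.8) × √13.4 = 0.0023 × 13.72 × 46.50 × 3.6606 = 5.3714 mm/d
ETc = Kc × ET₀ = 1.06 × 5.3714 = 5.6937 mm/d
Over 31 days: 5.6937 × 31 = 176.505 mm

176.5 mm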